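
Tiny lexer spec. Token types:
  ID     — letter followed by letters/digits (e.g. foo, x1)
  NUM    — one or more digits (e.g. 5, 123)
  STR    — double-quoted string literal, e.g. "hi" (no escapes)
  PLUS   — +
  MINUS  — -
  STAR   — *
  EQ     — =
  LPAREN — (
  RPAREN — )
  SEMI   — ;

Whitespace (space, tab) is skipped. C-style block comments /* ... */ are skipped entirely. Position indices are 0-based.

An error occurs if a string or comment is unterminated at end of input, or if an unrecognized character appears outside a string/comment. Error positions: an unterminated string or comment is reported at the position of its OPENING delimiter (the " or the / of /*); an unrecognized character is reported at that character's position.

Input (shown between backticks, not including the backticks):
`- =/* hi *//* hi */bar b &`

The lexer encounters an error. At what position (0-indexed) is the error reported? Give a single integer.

pos=0: emit MINUS '-'
pos=2: emit EQ '='
pos=3: enter COMMENT mode (saw '/*')
exit COMMENT mode (now at pos=11)
pos=11: enter COMMENT mode (saw '/*')
exit COMMENT mode (now at pos=19)
pos=19: emit ID 'bar' (now at pos=22)
pos=23: emit ID 'b' (now at pos=24)
pos=25: ERROR — unrecognized char '&'

Answer: 25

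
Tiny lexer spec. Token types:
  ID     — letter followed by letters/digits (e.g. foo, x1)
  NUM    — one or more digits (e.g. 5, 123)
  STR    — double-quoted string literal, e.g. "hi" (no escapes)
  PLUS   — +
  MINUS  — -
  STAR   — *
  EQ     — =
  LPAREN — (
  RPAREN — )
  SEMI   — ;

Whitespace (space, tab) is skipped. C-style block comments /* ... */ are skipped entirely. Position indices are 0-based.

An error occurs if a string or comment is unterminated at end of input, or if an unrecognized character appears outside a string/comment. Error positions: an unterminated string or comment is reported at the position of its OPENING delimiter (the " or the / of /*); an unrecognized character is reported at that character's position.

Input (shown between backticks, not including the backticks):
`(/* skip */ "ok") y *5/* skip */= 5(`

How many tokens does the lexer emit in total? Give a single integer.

pos=0: emit LPAREN '('
pos=1: enter COMMENT mode (saw '/*')
exit COMMENT mode (now at pos=11)
pos=12: enter STRING mode
pos=12: emit STR "ok" (now at pos=16)
pos=16: emit RPAREN ')'
pos=18: emit ID 'y' (now at pos=19)
pos=20: emit STAR '*'
pos=21: emit NUM '5' (now at pos=22)
pos=22: enter COMMENT mode (saw '/*')
exit COMMENT mode (now at pos=32)
pos=32: emit EQ '='
pos=34: emit NUM '5' (now at pos=35)
pos=35: emit LPAREN '('
DONE. 9 tokens: [LPAREN, STR, RPAREN, ID, STAR, NUM, EQ, NUM, LPAREN]

Answer: 9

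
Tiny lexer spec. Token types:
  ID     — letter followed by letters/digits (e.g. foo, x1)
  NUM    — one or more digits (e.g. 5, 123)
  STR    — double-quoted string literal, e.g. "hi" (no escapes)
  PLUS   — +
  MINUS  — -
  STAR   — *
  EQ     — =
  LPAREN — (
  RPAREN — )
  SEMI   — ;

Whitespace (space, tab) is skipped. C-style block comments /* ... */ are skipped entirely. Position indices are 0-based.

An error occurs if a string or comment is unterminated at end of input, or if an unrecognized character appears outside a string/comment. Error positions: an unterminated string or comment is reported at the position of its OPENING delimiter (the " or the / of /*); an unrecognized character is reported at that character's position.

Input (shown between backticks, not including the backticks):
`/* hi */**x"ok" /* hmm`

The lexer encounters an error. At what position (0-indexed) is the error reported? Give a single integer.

Answer: 16

Derivation:
pos=0: enter COMMENT mode (saw '/*')
exit COMMENT mode (now at pos=8)
pos=8: emit STAR '*'
pos=9: emit STAR '*'
pos=10: emit ID 'x' (now at pos=11)
pos=11: enter STRING mode
pos=11: emit STR "ok" (now at pos=15)
pos=16: enter COMMENT mode (saw '/*')
pos=16: ERROR — unterminated comment (reached EOF)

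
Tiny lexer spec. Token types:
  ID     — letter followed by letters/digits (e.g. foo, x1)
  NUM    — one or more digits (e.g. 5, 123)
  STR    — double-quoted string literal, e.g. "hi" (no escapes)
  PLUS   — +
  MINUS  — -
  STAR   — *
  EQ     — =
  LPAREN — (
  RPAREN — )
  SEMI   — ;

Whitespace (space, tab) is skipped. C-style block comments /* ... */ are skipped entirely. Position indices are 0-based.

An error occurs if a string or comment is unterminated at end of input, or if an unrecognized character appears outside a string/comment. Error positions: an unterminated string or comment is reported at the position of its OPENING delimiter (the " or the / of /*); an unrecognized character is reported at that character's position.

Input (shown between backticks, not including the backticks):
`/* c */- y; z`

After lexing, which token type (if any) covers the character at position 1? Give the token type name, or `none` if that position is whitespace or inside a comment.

pos=0: enter COMMENT mode (saw '/*')
exit COMMENT mode (now at pos=7)
pos=7: emit MINUS '-'
pos=9: emit ID 'y' (now at pos=10)
pos=10: emit SEMI ';'
pos=12: emit ID 'z' (now at pos=13)
DONE. 4 tokens: [MINUS, ID, SEMI, ID]
Position 1: char is '*' -> none

Answer: none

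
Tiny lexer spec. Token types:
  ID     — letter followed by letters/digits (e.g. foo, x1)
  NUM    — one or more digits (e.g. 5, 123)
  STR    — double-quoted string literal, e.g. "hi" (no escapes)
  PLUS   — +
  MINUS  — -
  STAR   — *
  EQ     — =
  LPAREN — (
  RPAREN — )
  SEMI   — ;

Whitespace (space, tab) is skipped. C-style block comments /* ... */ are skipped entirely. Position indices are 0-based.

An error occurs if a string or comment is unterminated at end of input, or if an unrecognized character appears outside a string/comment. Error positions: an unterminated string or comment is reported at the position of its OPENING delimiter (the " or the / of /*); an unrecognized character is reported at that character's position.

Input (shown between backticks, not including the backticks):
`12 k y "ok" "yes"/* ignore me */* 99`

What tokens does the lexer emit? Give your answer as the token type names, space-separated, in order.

Answer: NUM ID ID STR STR STAR NUM

Derivation:
pos=0: emit NUM '12' (now at pos=2)
pos=3: emit ID 'k' (now at pos=4)
pos=5: emit ID 'y' (now at pos=6)
pos=7: enter STRING mode
pos=7: emit STR "ok" (now at pos=11)
pos=12: enter STRING mode
pos=12: emit STR "yes" (now at pos=17)
pos=17: enter COMMENT mode (saw '/*')
exit COMMENT mode (now at pos=32)
pos=32: emit STAR '*'
pos=34: emit NUM '99' (now at pos=36)
DONE. 7 tokens: [NUM, ID, ID, STR, STR, STAR, NUM]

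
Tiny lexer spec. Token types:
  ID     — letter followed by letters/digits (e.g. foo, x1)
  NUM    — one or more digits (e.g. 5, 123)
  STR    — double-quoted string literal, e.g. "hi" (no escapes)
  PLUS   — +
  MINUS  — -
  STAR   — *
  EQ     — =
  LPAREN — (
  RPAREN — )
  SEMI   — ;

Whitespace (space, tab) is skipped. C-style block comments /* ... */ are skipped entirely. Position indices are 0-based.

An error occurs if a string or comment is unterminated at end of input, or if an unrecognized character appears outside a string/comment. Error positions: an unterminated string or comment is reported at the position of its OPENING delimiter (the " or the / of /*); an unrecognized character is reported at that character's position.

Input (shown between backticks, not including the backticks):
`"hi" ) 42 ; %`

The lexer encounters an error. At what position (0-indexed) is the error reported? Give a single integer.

Answer: 12

Derivation:
pos=0: enter STRING mode
pos=0: emit STR "hi" (now at pos=4)
pos=5: emit RPAREN ')'
pos=7: emit NUM '42' (now at pos=9)
pos=10: emit SEMI ';'
pos=12: ERROR — unrecognized char '%'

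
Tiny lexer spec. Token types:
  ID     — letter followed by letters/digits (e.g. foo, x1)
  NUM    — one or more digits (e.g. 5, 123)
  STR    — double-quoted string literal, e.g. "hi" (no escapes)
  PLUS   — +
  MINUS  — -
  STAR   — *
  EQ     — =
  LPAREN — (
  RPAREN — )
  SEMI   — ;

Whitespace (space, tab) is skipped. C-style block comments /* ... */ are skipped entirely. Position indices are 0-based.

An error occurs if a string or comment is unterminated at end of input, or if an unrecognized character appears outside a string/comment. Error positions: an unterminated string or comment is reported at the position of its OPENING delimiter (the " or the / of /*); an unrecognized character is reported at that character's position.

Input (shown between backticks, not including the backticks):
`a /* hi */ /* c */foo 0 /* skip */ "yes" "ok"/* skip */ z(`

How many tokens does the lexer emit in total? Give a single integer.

Answer: 7

Derivation:
pos=0: emit ID 'a' (now at pos=1)
pos=2: enter COMMENT mode (saw '/*')
exit COMMENT mode (now at pos=10)
pos=11: enter COMMENT mode (saw '/*')
exit COMMENT mode (now at pos=18)
pos=18: emit ID 'foo' (now at pos=21)
pos=22: emit NUM '0' (now at pos=23)
pos=24: enter COMMENT mode (saw '/*')
exit COMMENT mode (now at pos=34)
pos=35: enter STRING mode
pos=35: emit STR "yes" (now at pos=40)
pos=41: enter STRING mode
pos=41: emit STR "ok" (now at pos=45)
pos=45: enter COMMENT mode (saw '/*')
exit COMMENT mode (now at pos=55)
pos=56: emit ID 'z' (now at pos=57)
pos=57: emit LPAREN '('
DONE. 7 tokens: [ID, ID, NUM, STR, STR, ID, LPAREN]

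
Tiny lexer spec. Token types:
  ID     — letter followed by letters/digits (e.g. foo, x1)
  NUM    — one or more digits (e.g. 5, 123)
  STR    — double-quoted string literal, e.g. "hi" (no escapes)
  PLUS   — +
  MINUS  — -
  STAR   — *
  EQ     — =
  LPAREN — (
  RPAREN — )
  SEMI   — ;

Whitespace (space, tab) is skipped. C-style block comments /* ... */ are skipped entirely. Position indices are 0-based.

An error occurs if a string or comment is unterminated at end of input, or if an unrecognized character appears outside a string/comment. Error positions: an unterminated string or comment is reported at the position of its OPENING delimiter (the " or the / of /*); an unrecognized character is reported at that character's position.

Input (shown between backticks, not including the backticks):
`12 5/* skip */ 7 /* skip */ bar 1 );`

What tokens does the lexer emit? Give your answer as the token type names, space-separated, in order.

pos=0: emit NUM '12' (now at pos=2)
pos=3: emit NUM '5' (now at pos=4)
pos=4: enter COMMENT mode (saw '/*')
exit COMMENT mode (now at pos=14)
pos=15: emit NUM '7' (now at pos=16)
pos=17: enter COMMENT mode (saw '/*')
exit COMMENT mode (now at pos=27)
pos=28: emit ID 'bar' (now at pos=31)
pos=32: emit NUM '1' (now at pos=33)
pos=34: emit RPAREN ')'
pos=35: emit SEMI ';'
DONE. 7 tokens: [NUM, NUM, NUM, ID, NUM, RPAREN, SEMI]

Answer: NUM NUM NUM ID NUM RPAREN SEMI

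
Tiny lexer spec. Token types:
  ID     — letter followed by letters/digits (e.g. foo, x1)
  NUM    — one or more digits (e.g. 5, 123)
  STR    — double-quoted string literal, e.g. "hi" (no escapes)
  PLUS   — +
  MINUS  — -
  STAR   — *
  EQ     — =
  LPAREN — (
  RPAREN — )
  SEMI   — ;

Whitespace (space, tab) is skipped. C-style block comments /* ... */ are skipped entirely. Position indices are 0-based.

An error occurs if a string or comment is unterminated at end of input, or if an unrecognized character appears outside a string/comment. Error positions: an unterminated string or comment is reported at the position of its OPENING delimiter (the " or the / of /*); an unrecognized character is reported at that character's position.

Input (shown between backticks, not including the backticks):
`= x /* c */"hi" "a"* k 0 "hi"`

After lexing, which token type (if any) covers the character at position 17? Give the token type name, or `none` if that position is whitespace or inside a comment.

Answer: STR

Derivation:
pos=0: emit EQ '='
pos=2: emit ID 'x' (now at pos=3)
pos=4: enter COMMENT mode (saw '/*')
exit COMMENT mode (now at pos=11)
pos=11: enter STRING mode
pos=11: emit STR "hi" (now at pos=15)
pos=16: enter STRING mode
pos=16: emit STR "a" (now at pos=19)
pos=19: emit STAR '*'
pos=21: emit ID 'k' (now at pos=22)
pos=23: emit NUM '0' (now at pos=24)
pos=25: enter STRING mode
pos=25: emit STR "hi" (now at pos=29)
DONE. 8 tokens: [EQ, ID, STR, STR, STAR, ID, NUM, STR]
Position 17: char is 'a' -> STR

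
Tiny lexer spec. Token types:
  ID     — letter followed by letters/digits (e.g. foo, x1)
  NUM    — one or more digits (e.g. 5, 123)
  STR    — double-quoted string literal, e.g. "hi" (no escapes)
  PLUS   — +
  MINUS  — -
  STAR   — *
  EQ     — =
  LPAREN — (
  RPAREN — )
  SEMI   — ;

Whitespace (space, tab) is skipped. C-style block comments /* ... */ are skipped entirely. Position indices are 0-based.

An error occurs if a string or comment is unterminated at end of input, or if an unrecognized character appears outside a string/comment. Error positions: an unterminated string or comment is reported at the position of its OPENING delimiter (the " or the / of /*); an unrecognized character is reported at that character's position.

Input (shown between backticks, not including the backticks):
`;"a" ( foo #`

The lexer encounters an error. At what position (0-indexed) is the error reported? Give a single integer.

Answer: 11

Derivation:
pos=0: emit SEMI ';'
pos=1: enter STRING mode
pos=1: emit STR "a" (now at pos=4)
pos=5: emit LPAREN '('
pos=7: emit ID 'foo' (now at pos=10)
pos=11: ERROR — unrecognized char '#'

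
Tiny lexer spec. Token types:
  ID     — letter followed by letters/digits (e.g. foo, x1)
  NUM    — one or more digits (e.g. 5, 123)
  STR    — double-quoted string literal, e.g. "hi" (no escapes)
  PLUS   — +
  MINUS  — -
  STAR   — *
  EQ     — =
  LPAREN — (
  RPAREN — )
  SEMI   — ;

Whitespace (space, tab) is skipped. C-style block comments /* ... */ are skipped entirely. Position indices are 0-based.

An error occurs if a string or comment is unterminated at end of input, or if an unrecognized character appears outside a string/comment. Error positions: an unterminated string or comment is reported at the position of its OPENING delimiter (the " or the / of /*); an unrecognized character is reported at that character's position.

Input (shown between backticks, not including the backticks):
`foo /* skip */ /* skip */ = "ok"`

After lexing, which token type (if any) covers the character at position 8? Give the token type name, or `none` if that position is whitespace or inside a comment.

pos=0: emit ID 'foo' (now at pos=3)
pos=4: enter COMMENT mode (saw '/*')
exit COMMENT mode (now at pos=14)
pos=15: enter COMMENT mode (saw '/*')
exit COMMENT mode (now at pos=25)
pos=26: emit EQ '='
pos=28: enter STRING mode
pos=28: emit STR "ok" (now at pos=32)
DONE. 3 tokens: [ID, EQ, STR]
Position 8: char is 'k' -> none

Answer: none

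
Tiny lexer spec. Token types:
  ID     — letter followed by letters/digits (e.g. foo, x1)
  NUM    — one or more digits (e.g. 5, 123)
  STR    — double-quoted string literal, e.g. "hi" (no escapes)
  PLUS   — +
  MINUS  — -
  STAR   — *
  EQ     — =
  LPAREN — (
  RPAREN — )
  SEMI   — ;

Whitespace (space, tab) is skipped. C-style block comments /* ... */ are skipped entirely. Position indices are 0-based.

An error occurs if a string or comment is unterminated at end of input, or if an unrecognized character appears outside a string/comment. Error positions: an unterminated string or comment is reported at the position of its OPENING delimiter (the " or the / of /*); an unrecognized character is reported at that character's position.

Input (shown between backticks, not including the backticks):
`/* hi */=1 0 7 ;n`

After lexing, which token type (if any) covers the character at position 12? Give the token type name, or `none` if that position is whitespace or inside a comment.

pos=0: enter COMMENT mode (saw '/*')
exit COMMENT mode (now at pos=8)
pos=8: emit EQ '='
pos=9: emit NUM '1' (now at pos=10)
pos=11: emit NUM '0' (now at pos=12)
pos=13: emit NUM '7' (now at pos=14)
pos=15: emit SEMI ';'
pos=16: emit ID 'n' (now at pos=17)
DONE. 6 tokens: [EQ, NUM, NUM, NUM, SEMI, ID]
Position 12: char is ' ' -> none

Answer: none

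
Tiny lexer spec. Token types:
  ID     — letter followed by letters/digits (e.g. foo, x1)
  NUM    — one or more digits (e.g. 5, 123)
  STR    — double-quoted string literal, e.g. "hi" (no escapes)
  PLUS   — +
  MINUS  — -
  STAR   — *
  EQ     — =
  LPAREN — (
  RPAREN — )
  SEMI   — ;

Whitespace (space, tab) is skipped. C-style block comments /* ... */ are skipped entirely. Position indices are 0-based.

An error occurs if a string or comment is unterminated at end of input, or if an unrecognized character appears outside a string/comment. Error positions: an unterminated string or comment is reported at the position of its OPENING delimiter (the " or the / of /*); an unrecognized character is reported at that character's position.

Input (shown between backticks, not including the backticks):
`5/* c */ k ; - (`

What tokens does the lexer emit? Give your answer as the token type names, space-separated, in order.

pos=0: emit NUM '5' (now at pos=1)
pos=1: enter COMMENT mode (saw '/*')
exit COMMENT mode (now at pos=8)
pos=9: emit ID 'k' (now at pos=10)
pos=11: emit SEMI ';'
pos=13: emit MINUS '-'
pos=15: emit LPAREN '('
DONE. 5 tokens: [NUM, ID, SEMI, MINUS, LPAREN]

Answer: NUM ID SEMI MINUS LPAREN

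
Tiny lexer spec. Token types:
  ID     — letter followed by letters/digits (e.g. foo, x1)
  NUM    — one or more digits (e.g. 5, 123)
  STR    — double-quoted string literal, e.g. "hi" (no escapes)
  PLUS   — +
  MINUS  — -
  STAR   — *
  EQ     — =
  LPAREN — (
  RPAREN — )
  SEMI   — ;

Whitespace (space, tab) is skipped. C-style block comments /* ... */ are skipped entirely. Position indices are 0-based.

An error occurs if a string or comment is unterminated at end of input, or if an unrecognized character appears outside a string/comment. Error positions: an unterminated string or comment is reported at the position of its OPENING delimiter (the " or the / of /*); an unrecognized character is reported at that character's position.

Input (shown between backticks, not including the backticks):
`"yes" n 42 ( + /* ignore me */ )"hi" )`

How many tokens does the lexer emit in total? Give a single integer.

Answer: 8

Derivation:
pos=0: enter STRING mode
pos=0: emit STR "yes" (now at pos=5)
pos=6: emit ID 'n' (now at pos=7)
pos=8: emit NUM '42' (now at pos=10)
pos=11: emit LPAREN '('
pos=13: emit PLUS '+'
pos=15: enter COMMENT mode (saw '/*')
exit COMMENT mode (now at pos=30)
pos=31: emit RPAREN ')'
pos=32: enter STRING mode
pos=32: emit STR "hi" (now at pos=36)
pos=37: emit RPAREN ')'
DONE. 8 tokens: [STR, ID, NUM, LPAREN, PLUS, RPAREN, STR, RPAREN]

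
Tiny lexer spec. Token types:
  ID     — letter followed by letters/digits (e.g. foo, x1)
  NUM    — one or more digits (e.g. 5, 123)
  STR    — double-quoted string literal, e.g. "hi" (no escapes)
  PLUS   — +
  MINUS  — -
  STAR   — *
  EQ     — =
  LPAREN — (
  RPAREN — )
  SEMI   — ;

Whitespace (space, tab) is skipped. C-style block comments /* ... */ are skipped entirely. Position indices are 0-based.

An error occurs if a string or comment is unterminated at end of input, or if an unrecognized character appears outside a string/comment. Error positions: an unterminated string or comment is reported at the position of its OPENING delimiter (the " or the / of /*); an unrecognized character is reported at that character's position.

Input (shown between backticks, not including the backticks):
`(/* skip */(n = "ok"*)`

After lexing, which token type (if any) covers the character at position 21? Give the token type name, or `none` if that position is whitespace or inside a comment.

Answer: RPAREN

Derivation:
pos=0: emit LPAREN '('
pos=1: enter COMMENT mode (saw '/*')
exit COMMENT mode (now at pos=11)
pos=11: emit LPAREN '('
pos=12: emit ID 'n' (now at pos=13)
pos=14: emit EQ '='
pos=16: enter STRING mode
pos=16: emit STR "ok" (now at pos=20)
pos=20: emit STAR '*'
pos=21: emit RPAREN ')'
DONE. 7 tokens: [LPAREN, LPAREN, ID, EQ, STR, STAR, RPAREN]
Position 21: char is ')' -> RPAREN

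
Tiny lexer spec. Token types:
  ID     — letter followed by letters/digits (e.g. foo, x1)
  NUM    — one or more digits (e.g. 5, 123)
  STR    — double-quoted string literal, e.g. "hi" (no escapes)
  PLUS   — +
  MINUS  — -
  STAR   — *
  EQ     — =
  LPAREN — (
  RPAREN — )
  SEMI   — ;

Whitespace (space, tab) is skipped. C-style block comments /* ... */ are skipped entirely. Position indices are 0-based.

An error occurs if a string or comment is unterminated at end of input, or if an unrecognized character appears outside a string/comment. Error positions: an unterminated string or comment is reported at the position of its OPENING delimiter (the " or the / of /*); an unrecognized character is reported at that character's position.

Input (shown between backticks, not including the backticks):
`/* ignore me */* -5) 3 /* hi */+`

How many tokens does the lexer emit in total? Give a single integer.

pos=0: enter COMMENT mode (saw '/*')
exit COMMENT mode (now at pos=15)
pos=15: emit STAR '*'
pos=17: emit MINUS '-'
pos=18: emit NUM '5' (now at pos=19)
pos=19: emit RPAREN ')'
pos=21: emit NUM '3' (now at pos=22)
pos=23: enter COMMENT mode (saw '/*')
exit COMMENT mode (now at pos=31)
pos=31: emit PLUS '+'
DONE. 6 tokens: [STAR, MINUS, NUM, RPAREN, NUM, PLUS]

Answer: 6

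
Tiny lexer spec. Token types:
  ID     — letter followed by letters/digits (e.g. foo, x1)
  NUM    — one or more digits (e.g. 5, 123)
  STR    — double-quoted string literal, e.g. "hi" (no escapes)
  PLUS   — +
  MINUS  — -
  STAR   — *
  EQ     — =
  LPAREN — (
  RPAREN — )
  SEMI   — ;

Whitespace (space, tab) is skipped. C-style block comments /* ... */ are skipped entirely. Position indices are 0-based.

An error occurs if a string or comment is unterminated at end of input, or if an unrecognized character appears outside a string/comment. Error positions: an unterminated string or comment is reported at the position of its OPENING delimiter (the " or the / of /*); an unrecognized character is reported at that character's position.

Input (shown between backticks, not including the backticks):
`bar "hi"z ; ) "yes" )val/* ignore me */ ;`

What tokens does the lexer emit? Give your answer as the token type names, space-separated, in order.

pos=0: emit ID 'bar' (now at pos=3)
pos=4: enter STRING mode
pos=4: emit STR "hi" (now at pos=8)
pos=8: emit ID 'z' (now at pos=9)
pos=10: emit SEMI ';'
pos=12: emit RPAREN ')'
pos=14: enter STRING mode
pos=14: emit STR "yes" (now at pos=19)
pos=20: emit RPAREN ')'
pos=21: emit ID 'val' (now at pos=24)
pos=24: enter COMMENT mode (saw '/*')
exit COMMENT mode (now at pos=39)
pos=40: emit SEMI ';'
DONE. 9 tokens: [ID, STR, ID, SEMI, RPAREN, STR, RPAREN, ID, SEMI]

Answer: ID STR ID SEMI RPAREN STR RPAREN ID SEMI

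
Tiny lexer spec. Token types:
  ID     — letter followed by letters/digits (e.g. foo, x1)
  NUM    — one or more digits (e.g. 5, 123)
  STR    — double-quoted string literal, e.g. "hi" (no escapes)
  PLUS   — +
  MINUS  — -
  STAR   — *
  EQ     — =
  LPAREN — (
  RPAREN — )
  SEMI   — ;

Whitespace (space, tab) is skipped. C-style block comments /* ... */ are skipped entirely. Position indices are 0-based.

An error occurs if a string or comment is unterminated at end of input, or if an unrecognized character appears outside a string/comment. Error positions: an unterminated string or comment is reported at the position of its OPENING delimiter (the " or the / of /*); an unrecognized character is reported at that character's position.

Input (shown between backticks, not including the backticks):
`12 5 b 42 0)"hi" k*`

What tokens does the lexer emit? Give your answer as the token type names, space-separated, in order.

pos=0: emit NUM '12' (now at pos=2)
pos=3: emit NUM '5' (now at pos=4)
pos=5: emit ID 'b' (now at pos=6)
pos=7: emit NUM '42' (now at pos=9)
pos=10: emit NUM '0' (now at pos=11)
pos=11: emit RPAREN ')'
pos=12: enter STRING mode
pos=12: emit STR "hi" (now at pos=16)
pos=17: emit ID 'k' (now at pos=18)
pos=18: emit STAR '*'
DONE. 9 tokens: [NUM, NUM, ID, NUM, NUM, RPAREN, STR, ID, STAR]

Answer: NUM NUM ID NUM NUM RPAREN STR ID STAR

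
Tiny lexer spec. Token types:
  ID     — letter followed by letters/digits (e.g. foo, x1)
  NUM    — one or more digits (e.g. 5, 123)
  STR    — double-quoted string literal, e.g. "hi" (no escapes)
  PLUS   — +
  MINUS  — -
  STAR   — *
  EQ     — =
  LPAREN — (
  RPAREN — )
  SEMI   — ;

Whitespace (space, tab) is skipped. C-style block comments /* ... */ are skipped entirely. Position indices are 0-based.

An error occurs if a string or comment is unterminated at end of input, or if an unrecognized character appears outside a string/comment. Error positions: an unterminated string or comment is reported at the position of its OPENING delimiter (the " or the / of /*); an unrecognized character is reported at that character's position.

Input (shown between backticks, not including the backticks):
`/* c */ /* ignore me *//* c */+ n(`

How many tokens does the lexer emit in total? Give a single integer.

pos=0: enter COMMENT mode (saw '/*')
exit COMMENT mode (now at pos=7)
pos=8: enter COMMENT mode (saw '/*')
exit COMMENT mode (now at pos=23)
pos=23: enter COMMENT mode (saw '/*')
exit COMMENT mode (now at pos=30)
pos=30: emit PLUS '+'
pos=32: emit ID 'n' (now at pos=33)
pos=33: emit LPAREN '('
DONE. 3 tokens: [PLUS, ID, LPAREN]

Answer: 3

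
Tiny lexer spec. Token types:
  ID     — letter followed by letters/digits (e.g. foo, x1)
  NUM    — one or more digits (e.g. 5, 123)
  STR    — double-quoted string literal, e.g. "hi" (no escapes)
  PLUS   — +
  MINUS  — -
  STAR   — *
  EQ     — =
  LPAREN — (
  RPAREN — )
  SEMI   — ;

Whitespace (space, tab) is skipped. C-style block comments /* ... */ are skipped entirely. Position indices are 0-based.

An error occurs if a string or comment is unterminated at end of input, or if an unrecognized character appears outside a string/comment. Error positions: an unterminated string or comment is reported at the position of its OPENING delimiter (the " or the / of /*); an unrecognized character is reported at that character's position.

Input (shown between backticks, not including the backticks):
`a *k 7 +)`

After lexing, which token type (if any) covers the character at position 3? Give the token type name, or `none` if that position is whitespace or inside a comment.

pos=0: emit ID 'a' (now at pos=1)
pos=2: emit STAR '*'
pos=3: emit ID 'k' (now at pos=4)
pos=5: emit NUM '7' (now at pos=6)
pos=7: emit PLUS '+'
pos=8: emit RPAREN ')'
DONE. 6 tokens: [ID, STAR, ID, NUM, PLUS, RPAREN]
Position 3: char is 'k' -> ID

Answer: ID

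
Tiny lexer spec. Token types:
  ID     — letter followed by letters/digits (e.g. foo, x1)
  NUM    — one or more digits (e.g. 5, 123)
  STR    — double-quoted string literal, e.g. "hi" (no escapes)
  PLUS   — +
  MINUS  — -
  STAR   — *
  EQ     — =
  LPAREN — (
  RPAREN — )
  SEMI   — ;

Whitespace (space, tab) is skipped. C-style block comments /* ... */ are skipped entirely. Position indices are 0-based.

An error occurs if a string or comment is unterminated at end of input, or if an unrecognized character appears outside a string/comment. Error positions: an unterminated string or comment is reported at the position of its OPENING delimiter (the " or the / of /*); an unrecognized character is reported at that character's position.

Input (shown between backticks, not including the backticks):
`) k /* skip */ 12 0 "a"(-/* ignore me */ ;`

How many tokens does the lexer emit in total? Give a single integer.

Answer: 8

Derivation:
pos=0: emit RPAREN ')'
pos=2: emit ID 'k' (now at pos=3)
pos=4: enter COMMENT mode (saw '/*')
exit COMMENT mode (now at pos=14)
pos=15: emit NUM '12' (now at pos=17)
pos=18: emit NUM '0' (now at pos=19)
pos=20: enter STRING mode
pos=20: emit STR "a" (now at pos=23)
pos=23: emit LPAREN '('
pos=24: emit MINUS '-'
pos=25: enter COMMENT mode (saw '/*')
exit COMMENT mode (now at pos=40)
pos=41: emit SEMI ';'
DONE. 8 tokens: [RPAREN, ID, NUM, NUM, STR, LPAREN, MINUS, SEMI]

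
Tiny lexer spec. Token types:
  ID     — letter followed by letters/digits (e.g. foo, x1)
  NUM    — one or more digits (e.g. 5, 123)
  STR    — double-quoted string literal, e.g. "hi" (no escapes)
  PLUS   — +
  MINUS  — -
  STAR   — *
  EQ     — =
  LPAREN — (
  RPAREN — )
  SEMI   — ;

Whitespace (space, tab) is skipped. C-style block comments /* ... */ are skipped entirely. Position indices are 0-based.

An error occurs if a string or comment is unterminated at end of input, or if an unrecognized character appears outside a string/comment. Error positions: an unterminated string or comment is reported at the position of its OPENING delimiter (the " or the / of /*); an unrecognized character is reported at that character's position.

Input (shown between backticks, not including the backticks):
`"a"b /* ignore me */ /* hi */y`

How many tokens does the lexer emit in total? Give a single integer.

Answer: 3

Derivation:
pos=0: enter STRING mode
pos=0: emit STR "a" (now at pos=3)
pos=3: emit ID 'b' (now at pos=4)
pos=5: enter COMMENT mode (saw '/*')
exit COMMENT mode (now at pos=20)
pos=21: enter COMMENT mode (saw '/*')
exit COMMENT mode (now at pos=29)
pos=29: emit ID 'y' (now at pos=30)
DONE. 3 tokens: [STR, ID, ID]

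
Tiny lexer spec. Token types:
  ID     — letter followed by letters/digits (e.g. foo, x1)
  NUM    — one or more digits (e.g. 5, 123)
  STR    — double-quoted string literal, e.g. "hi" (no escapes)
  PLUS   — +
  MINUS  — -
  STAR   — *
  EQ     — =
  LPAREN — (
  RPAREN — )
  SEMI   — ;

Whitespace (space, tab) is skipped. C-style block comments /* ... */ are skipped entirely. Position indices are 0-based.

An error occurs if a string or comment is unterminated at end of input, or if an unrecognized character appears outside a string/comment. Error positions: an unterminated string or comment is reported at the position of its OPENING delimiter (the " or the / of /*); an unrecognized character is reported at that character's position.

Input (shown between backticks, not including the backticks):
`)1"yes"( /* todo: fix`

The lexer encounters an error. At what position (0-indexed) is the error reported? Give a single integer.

Answer: 9

Derivation:
pos=0: emit RPAREN ')'
pos=1: emit NUM '1' (now at pos=2)
pos=2: enter STRING mode
pos=2: emit STR "yes" (now at pos=7)
pos=7: emit LPAREN '('
pos=9: enter COMMENT mode (saw '/*')
pos=9: ERROR — unterminated comment (reached EOF)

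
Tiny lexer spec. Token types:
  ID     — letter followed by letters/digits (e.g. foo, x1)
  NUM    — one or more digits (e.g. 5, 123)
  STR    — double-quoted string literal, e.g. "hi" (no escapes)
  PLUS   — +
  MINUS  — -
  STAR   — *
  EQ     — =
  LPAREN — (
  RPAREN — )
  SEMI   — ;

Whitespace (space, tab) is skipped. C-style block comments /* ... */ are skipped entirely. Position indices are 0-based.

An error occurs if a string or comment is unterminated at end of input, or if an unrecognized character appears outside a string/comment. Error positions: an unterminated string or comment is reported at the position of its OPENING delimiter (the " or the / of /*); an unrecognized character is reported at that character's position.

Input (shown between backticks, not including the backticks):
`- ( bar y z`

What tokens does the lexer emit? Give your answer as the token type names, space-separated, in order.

Answer: MINUS LPAREN ID ID ID

Derivation:
pos=0: emit MINUS '-'
pos=2: emit LPAREN '('
pos=4: emit ID 'bar' (now at pos=7)
pos=8: emit ID 'y' (now at pos=9)
pos=10: emit ID 'z' (now at pos=11)
DONE. 5 tokens: [MINUS, LPAREN, ID, ID, ID]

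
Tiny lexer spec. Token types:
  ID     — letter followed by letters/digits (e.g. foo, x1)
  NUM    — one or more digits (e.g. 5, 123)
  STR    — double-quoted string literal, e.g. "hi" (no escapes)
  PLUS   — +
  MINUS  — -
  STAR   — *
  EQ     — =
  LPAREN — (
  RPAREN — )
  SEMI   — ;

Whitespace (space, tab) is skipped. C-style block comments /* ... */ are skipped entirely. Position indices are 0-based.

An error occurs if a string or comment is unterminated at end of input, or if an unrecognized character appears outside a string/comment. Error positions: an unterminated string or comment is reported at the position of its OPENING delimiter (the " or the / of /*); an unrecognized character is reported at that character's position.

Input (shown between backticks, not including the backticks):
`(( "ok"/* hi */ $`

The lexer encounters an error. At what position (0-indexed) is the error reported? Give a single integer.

Answer: 16

Derivation:
pos=0: emit LPAREN '('
pos=1: emit LPAREN '('
pos=3: enter STRING mode
pos=3: emit STR "ok" (now at pos=7)
pos=7: enter COMMENT mode (saw '/*')
exit COMMENT mode (now at pos=15)
pos=16: ERROR — unrecognized char '$'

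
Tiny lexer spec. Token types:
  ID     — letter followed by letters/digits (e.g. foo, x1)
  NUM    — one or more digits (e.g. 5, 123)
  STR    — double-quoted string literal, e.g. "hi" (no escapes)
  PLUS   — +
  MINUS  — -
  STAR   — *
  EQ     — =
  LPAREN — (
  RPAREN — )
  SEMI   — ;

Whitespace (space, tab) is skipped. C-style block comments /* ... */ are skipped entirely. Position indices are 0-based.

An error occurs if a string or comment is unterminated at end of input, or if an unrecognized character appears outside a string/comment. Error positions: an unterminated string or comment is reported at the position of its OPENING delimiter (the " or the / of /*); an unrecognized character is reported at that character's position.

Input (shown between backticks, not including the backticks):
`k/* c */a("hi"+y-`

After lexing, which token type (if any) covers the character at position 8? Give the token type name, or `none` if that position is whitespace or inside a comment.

Answer: ID

Derivation:
pos=0: emit ID 'k' (now at pos=1)
pos=1: enter COMMENT mode (saw '/*')
exit COMMENT mode (now at pos=8)
pos=8: emit ID 'a' (now at pos=9)
pos=9: emit LPAREN '('
pos=10: enter STRING mode
pos=10: emit STR "hi" (now at pos=14)
pos=14: emit PLUS '+'
pos=15: emit ID 'y' (now at pos=16)
pos=16: emit MINUS '-'
DONE. 7 tokens: [ID, ID, LPAREN, STR, PLUS, ID, MINUS]
Position 8: char is 'a' -> ID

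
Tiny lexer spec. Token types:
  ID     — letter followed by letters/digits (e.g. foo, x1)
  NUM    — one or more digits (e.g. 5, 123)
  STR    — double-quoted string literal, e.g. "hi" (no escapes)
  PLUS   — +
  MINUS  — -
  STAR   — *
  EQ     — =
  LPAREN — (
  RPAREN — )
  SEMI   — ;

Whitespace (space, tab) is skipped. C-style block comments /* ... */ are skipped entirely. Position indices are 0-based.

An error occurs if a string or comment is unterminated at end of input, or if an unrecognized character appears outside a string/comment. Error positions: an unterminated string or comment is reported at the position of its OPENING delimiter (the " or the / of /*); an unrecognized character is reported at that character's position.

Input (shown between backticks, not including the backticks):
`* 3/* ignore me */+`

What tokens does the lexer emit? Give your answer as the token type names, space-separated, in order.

Answer: STAR NUM PLUS

Derivation:
pos=0: emit STAR '*'
pos=2: emit NUM '3' (now at pos=3)
pos=3: enter COMMENT mode (saw '/*')
exit COMMENT mode (now at pos=18)
pos=18: emit PLUS '+'
DONE. 3 tokens: [STAR, NUM, PLUS]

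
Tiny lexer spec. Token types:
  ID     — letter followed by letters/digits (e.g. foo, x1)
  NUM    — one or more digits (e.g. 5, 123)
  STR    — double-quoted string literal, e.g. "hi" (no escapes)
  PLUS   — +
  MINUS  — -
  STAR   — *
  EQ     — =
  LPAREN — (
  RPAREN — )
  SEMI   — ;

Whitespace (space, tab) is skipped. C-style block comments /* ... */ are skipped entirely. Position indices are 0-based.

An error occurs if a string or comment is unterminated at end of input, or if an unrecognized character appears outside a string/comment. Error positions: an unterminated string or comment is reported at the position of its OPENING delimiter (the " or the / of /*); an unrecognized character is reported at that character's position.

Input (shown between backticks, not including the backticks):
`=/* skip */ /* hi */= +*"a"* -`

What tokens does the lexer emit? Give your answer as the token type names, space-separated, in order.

pos=0: emit EQ '='
pos=1: enter COMMENT mode (saw '/*')
exit COMMENT mode (now at pos=11)
pos=12: enter COMMENT mode (saw '/*')
exit COMMENT mode (now at pos=20)
pos=20: emit EQ '='
pos=22: emit PLUS '+'
pos=23: emit STAR '*'
pos=24: enter STRING mode
pos=24: emit STR "a" (now at pos=27)
pos=27: emit STAR '*'
pos=29: emit MINUS '-'
DONE. 7 tokens: [EQ, EQ, PLUS, STAR, STR, STAR, MINUS]

Answer: EQ EQ PLUS STAR STR STAR MINUS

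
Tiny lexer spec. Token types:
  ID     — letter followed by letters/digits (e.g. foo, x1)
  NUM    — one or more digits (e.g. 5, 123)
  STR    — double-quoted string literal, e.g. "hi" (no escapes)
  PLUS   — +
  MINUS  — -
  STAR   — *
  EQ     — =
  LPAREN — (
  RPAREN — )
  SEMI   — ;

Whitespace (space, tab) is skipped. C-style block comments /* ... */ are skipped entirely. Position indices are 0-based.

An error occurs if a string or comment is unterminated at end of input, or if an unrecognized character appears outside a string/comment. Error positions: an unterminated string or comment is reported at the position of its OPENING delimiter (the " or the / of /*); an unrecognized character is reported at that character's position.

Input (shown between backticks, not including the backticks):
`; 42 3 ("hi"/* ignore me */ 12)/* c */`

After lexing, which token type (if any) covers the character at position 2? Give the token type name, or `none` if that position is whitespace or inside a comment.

Answer: NUM

Derivation:
pos=0: emit SEMI ';'
pos=2: emit NUM '42' (now at pos=4)
pos=5: emit NUM '3' (now at pos=6)
pos=7: emit LPAREN '('
pos=8: enter STRING mode
pos=8: emit STR "hi" (now at pos=12)
pos=12: enter COMMENT mode (saw '/*')
exit COMMENT mode (now at pos=27)
pos=28: emit NUM '12' (now at pos=30)
pos=30: emit RPAREN ')'
pos=31: enter COMMENT mode (saw '/*')
exit COMMENT mode (now at pos=38)
DONE. 7 tokens: [SEMI, NUM, NUM, LPAREN, STR, NUM, RPAREN]
Position 2: char is '4' -> NUM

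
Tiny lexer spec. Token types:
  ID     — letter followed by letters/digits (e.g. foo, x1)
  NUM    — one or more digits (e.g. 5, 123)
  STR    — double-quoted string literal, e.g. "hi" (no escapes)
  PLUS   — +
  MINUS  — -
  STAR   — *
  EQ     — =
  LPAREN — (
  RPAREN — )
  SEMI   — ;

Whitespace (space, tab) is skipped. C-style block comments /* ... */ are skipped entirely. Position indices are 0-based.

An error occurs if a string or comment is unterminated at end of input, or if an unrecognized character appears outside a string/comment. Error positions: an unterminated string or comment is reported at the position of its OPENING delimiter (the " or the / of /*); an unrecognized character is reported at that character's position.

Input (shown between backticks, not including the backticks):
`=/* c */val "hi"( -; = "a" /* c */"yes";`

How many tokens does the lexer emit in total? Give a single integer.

Answer: 10

Derivation:
pos=0: emit EQ '='
pos=1: enter COMMENT mode (saw '/*')
exit COMMENT mode (now at pos=8)
pos=8: emit ID 'val' (now at pos=11)
pos=12: enter STRING mode
pos=12: emit STR "hi" (now at pos=16)
pos=16: emit LPAREN '('
pos=18: emit MINUS '-'
pos=19: emit SEMI ';'
pos=21: emit EQ '='
pos=23: enter STRING mode
pos=23: emit STR "a" (now at pos=26)
pos=27: enter COMMENT mode (saw '/*')
exit COMMENT mode (now at pos=34)
pos=34: enter STRING mode
pos=34: emit STR "yes" (now at pos=39)
pos=39: emit SEMI ';'
DONE. 10 tokens: [EQ, ID, STR, LPAREN, MINUS, SEMI, EQ, STR, STR, SEMI]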